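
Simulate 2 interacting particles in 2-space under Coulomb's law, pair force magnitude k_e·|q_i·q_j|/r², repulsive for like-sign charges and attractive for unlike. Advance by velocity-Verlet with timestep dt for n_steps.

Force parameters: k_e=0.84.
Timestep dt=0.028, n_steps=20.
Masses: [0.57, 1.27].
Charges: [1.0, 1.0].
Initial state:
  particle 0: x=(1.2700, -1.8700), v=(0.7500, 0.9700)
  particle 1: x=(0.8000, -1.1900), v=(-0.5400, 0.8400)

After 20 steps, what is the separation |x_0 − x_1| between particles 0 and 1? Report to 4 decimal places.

1.6578

step 0: x0=(1.2700, -1.8700) x1=(0.8000, -1.1900)
step 1: x0=(1.2915, -1.8435) x1=(0.7847, -1.1662)
step 2: x0=(1.3139, -1.8184) x1=(0.7689, -1.1418)
step 3: x0=(1.3373, -1.7944) x1=(0.7527, -1.1168)
step 4: x0=(1.3617, -1.7715) x1=(0.7361, -1.0914)
step 5: x0=(1.3870, -1.7496) x1=(0.7190, -1.0655)
step 6: x0=(1.4131, -1.7286) x1=(0.7016, -1.0392)
step 7: x0=(1.4401, -1.7084) x1=(0.6838, -1.0125)
step 8: x0=(1.4679, -1.6890) x1=(0.6656, -0.9855)
step 9: x0=(1.4965, -1.6703) x1=(0.6471, -0.9583)
step 10: x0=(1.5257, -1.6521) x1=(0.6283, -0.9307)
step 11: x0=(1.5557, -1.6345) x1=(0.6091, -0.9029)
step 12: x0=(1.5863, -1.6174) x1=(0.5897, -0.8749)
step 13: x0=(1.6175, -1.6007) x1=(0.5700, -0.8466)
step 14: x0=(1.6493, -1.5845) x1=(0.5500, -0.8182)
step 15: x0=(1.6816, -1.5686) x1=(0.5299, -0.7896)
step 16: x0=(1.7144, -1.5530) x1=(0.5095, -0.7609)
step 17: x0=(1.7476, -1.5377) x1=(0.4888, -0.7321)
step 18: x0=(1.7813, -1.5228) x1=(0.4680, -0.7031)
step 19: x0=(1.8154, -1.5080) x1=(0.4470, -0.6740)
step 20: x0=(1.8499, -1.4936) x1=(0.4258, -0.6448)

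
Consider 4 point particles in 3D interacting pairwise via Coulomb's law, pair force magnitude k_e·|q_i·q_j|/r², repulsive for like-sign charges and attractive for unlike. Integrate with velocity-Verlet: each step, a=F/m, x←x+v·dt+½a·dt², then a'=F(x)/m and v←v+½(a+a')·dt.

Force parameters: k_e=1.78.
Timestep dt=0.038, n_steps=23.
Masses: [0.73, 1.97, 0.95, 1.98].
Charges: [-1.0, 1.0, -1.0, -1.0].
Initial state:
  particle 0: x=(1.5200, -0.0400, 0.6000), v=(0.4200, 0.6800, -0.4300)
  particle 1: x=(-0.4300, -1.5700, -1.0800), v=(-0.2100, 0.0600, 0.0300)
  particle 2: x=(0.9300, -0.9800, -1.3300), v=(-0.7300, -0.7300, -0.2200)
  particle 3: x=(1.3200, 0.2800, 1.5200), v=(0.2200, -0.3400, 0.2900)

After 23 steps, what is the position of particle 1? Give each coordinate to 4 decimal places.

(-0.3337, -1.4559, -1.1239)

step 0: x0=(1.5200, -0.0400, 0.6000) x1=(-0.4300, -1.5700, -1.0800) x2=(0.9300, -0.9800, -1.3300) x3=(1.3200, 0.2800, 1.5200)
step 1: x0=(1.5363, -0.0147, 0.5822) x1=(-0.4376, -1.5675, -1.0788) x2=(0.9016, -1.0081, -1.3386) x3=(1.3282, 0.2673, 1.5317)
step 2: x0=(1.5532, 0.0098, 0.5616) x1=(-0.4446, -1.5647, -1.0776) x2=(0.8719, -1.0371, -1.3477) x3=(1.3361, 0.2549, 1.5445)
step 3: x0=(1.5708, 0.0336, 0.5382) x1=(-0.4509, -1.5616, -1.0764) x2=(0.8409, -1.0669, -1.3573) x3=(1.3438, 0.2429, 1.5586)
step 4: x0=(1.5890, 0.0569, 0.5122) x1=(-0.4564, -1.5581, -1.0751) x2=(0.8084, -1.0975, -1.3672) x3=(1.3511, 0.2310, 1.5738)
step 5: x0=(1.6077, 0.0798, 0.4837) x1=(-0.4611, -1.5542, -1.0739) x2=(0.7743, -1.1289, -1.3774) x3=(1.3583, 0.2194, 1.5901)
step 6: x0=(1.6271, 0.1026, 0.4529) x1=(-0.4650, -1.5500, -1.0726) x2=(0.7387, -1.1612, -1.3879) x3=(1.3651, 0.2078, 1.6074)
step 7: x0=(1.6469, 0.1253, 0.4199) x1=(-0.4681, -1.5454, -1.0715) x2=(0.7014, -1.1942, -1.3986) x3=(1.3718, 0.1964, 1.6256)
step 8: x0=(1.6672, 0.1479, 0.3850) x1=(-0.4703, -1.5405, -1.0703) x2=(0.6623, -1.2281, -1.4094) x3=(1.3782, 0.1850, 1.6447)
step 9: x0=(1.6880, 0.1706, 0.3483) x1=(-0.4715, -1.5353, -1.0693) x2=(0.6213, -1.2628, -1.4202) x3=(1.3844, 0.1736, 1.6645)
step 10: x0=(1.7092, 0.1934, 0.3099) x1=(-0.4717, -1.5297, -1.0685) x2=(0.5783, -1.2983, -1.4309) x3=(1.3905, 0.1622, 1.6851)
step 11: x0=(1.7308, 0.2164, 0.2700) x1=(-0.4709, -1.5238, -1.0678) x2=(0.5331, -1.3345, -1.4414) x3=(1.3963, 0.1508, 1.7063)
step 12: x0=(1.7527, 0.2395, 0.2287) x1=(-0.4688, -1.5176, -1.0674) x2=(0.4855, -1.3714, -1.4516) x3=(1.4021, 0.1394, 1.7282)
step 13: x0=(1.7749, 0.2628, 0.1862) x1=(-0.4656, -1.5111, -1.0673) x2=(0.4354, -1.4091, -1.4613) x3=(1.4076, 0.1279, 1.7505)
step 14: x0=(1.7975, 0.2864, 0.1425) x1=(-0.4609, -1.5043, -1.0677) x2=(0.3826, -1.4473, -1.4703) x3=(1.4131, 0.1164, 1.7734)
step 15: x0=(1.8202, 0.3101, 0.0977) x1=(-0.4548, -1.4973, -1.0685) x2=(0.3267, -1.4860, -1.4783) x3=(1.4184, 0.1049, 1.7967)
step 16: x0=(1.8433, 0.3341, 0.0519) x1=(-0.4471, -1.4902, -1.0700) x2=(0.2675, -1.5250, -1.4851) x3=(1.4236, 0.0933, 1.8205)
step 17: x0=(1.8665, 0.3582, 0.0052) x1=(-0.4375, -1.4831, -1.0724) x2=(0.2047, -1.5642, -1.4902) x3=(1.4287, 0.0816, 1.8446)
step 18: x0=(1.8899, 0.3826, -0.0423) x1=(-0.4260, -1.4761, -1.0758) x2=(0.1378, -1.6032, -1.4932) x3=(1.4337, 0.0699, 1.8690)
step 19: x0=(1.9135, 0.4071, -0.0906) x1=(-0.4124, -1.4694, -1.0806) x2=(0.0665, -1.6415, -1.4933) x3=(1.4386, 0.0582, 1.8938)
step 20: x0=(1.9372, 0.4318, -0.1397) x1=(-0.3963, -1.4634, -1.0872) x2=(-0.0096, -1.6784, -1.4897) x3=(1.4434, 0.0464, 1.9189)
step 21: x0=(1.9611, 0.4567, -0.1894) x1=(-0.3778, -1.4586, -1.0962) x2=(-0.0908, -1.7128, -1.4813) x3=(1.4481, 0.0345, 1.9442)
step 22: x0=(1.9850, 0.4817, -0.2398) x1=(-0.3568, -1.4558, -1.1081) x2=(-0.1771, -1.7431, -1.4666) x3=(1.4528, 0.0226, 1.9698)
step 23: x0=(2.0091, 0.5068, -0.2908) x1=(-0.3337, -1.4559, -1.1239) x2=(-0.2677, -1.7673, -1.4441) x3=(1.4574, 0.0107, 1.9956)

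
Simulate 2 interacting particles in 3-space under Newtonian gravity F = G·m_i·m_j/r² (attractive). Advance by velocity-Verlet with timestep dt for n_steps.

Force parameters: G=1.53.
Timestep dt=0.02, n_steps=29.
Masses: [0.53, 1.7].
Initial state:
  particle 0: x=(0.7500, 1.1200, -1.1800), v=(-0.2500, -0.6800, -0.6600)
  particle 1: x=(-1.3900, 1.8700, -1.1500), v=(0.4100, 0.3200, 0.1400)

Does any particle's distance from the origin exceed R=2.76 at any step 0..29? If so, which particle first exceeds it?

no

step 0: x0=(0.7500, 1.1200, -1.1800) x1=(-1.3900, 1.8700, -1.1500)
step 1: x0=(0.7449, 1.1064, -1.1932) x1=(-1.3818, 1.8764, -1.1472)
step 2: x0=(0.7396, 1.0929, -1.2064) x1=(-1.3735, 1.8828, -1.1444)
step 3: x0=(0.7341, 1.0795, -1.2196) x1=(-1.3651, 1.8891, -1.1416)
step 4: x0=(0.7285, 1.0662, -1.2328) x1=(-1.3567, 1.8954, -1.1388)
step 5: x0=(0.7226, 1.0529, -1.2459) x1=(-1.3483, 1.9017, -1.1360)
step 6: x0=(0.7166, 1.0397, -1.2591) x1=(-1.3397, 1.9080, -1.1332)
step 7: x0=(0.7103, 1.0266, -1.2723) x1=(-1.3311, 1.9142, -1.1304)
step 8: x0=(0.7039, 1.0135, -1.2854) x1=(-1.3225, 1.9205, -1.1277)
step 9: x0=(0.6973, 1.0006, -1.2985) x1=(-1.3138, 1.9267, -1.1249)
step 10: x0=(0.6904, 0.9877, -1.3116) x1=(-1.3050, 1.9328, -1.1221)
step 11: x0=(0.6834, 0.9750, -1.3247) x1=(-1.2962, 1.9390, -1.1194)
step 12: x0=(0.6762, 0.9623, -1.3378) x1=(-1.2873, 1.9451, -1.1166)
step 13: x0=(0.6688, 0.9497, -1.3508) x1=(-1.2784, 1.9512, -1.1138)
step 14: x0=(0.6613, 0.9372, -1.3638) x1=(-1.2694, 1.9572, -1.1111)
step 15: x0=(0.6535, 0.9248, -1.3768) x1=(-1.2603, 1.9632, -1.1084)
step 16: x0=(0.6455, 0.9125, -1.3898) x1=(-1.2512, 1.9692, -1.1056)
step 17: x0=(0.6374, 0.9004, -1.4028) x1=(-1.2420, 1.9752, -1.1029)
step 18: x0=(0.6291, 0.8883, -1.4157) x1=(-1.2328, 1.9811, -1.1002)
step 19: x0=(0.6205, 0.8763, -1.4286) x1=(-1.2235, 1.9870, -1.0975)
step 20: x0=(0.6118, 0.8645, -1.4414) x1=(-1.2141, 1.9929, -1.0948)
step 21: x0=(0.6030, 0.8528, -1.4542) x1=(-1.2047, 1.9987, -1.0921)
step 22: x0=(0.5939, 0.8411, -1.4670) x1=(-1.1952, 2.0045, -1.0895)
step 23: x0=(0.5846, 0.8296, -1.4797) x1=(-1.1857, 2.0102, -1.0868)
step 24: x0=(0.5752, 0.8183, -1.4924) x1=(-1.1761, 2.0159, -1.0842)
step 25: x0=(0.5656, 0.8070, -1.5051) x1=(-1.1665, 2.0216, -1.0815)
step 26: x0=(0.5558, 0.7959, -1.5177) x1=(-1.1568, 2.0272, -1.0789)
step 27: x0=(0.5458, 0.7849, -1.5303) x1=(-1.1470, 2.0328, -1.0763)
step 28: x0=(0.5357, 0.7740, -1.5428) x1=(-1.1372, 2.0383, -1.0737)
step 29: x0=(0.5253, 0.7633, -1.5553) x1=(-1.1274, 2.0439, -1.0711)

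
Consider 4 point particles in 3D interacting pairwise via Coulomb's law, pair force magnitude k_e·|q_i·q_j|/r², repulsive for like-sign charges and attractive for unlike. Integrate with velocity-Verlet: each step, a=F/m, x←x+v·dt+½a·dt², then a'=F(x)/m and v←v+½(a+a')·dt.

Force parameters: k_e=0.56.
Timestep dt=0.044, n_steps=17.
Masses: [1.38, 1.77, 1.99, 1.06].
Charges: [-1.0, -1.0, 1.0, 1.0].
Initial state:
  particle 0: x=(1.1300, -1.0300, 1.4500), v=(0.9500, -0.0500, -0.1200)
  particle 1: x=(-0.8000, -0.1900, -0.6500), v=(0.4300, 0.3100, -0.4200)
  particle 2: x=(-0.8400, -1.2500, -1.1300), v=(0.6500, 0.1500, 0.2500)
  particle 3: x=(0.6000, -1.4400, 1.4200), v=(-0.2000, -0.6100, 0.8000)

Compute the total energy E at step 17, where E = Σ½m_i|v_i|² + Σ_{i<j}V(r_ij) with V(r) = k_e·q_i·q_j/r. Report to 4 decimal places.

step 0: x0=(1.1300, -1.0300, 1.4500) x1=(-0.8000, -0.1900, -0.6500) x2=(-0.8400, -1.2500, -1.1300) x3=(0.6000, -1.4400, 1.4200)
step 1: x0=(1.1711, -1.0327, 1.4447) x1=(-0.7811, -0.1766, -0.6686) x2=(-0.8114, -1.2432, -1.1189) x3=(0.5921, -1.4661, 1.4553)
step 2: x0=(1.2110, -1.0364, 1.4394) x1=(-0.7622, -0.1636, -0.6873) x2=(-0.7828, -1.2360, -1.1077) x3=(0.5857, -1.4910, 1.4905)
step 3: x0=(1.2499, -1.0409, 1.4342) x1=(-0.7433, -0.1510, -0.7062) x2=(-0.7541, -1.2285, -1.0964) x3=(0.5808, -1.5149, 1.5256)
step 4: x0=(1.2879, -1.0461, 1.4291) x1=(-0.7245, -0.1389, -0.7252) x2=(-0.7255, -1.2205, -1.0849) x3=(0.5770, -1.5378, 1.5606)
step 5: x0=(1.3250, -1.0518, 1.4242) x1=(-0.7056, -0.1273, -0.7444) x2=(-0.6969, -1.2122, -1.0733) x3=(0.5744, -1.5600, 1.5954)
step 6: x0=(1.3614, -1.0582, 1.4194) x1=(-0.6868, -0.1161, -0.7638) x2=(-0.6682, -1.2034, -1.0616) x3=(0.5727, -1.5814, 1.6300)
step 7: x0=(1.3971, -1.0649, 1.4149) x1=(-0.6680, -0.1055, -0.7832) x2=(-0.6396, -1.1942, -1.0498) x3=(0.5719, -1.6022, 1.6644)
step 8: x0=(1.4322, -1.0722, 1.4105) x1=(-0.6491, -0.0953, -0.8027) x2=(-0.6109, -1.1845, -1.0379) x3=(0.5719, -1.6225, 1.6985)
step 9: x0=(1.4667, -1.0798, 1.4062) x1=(-0.6303, -0.0855, -0.8224) x2=(-0.5823, -1.1745, -1.0259) x3=(0.5726, -1.6423, 1.7324)
step 10: x0=(1.5007, -1.0877, 1.4022) x1=(-0.6115, -0.0763, -0.8421) x2=(-0.5536, -1.1639, -1.0138) x3=(0.5741, -1.6616, 1.7661)
step 11: x0=(1.5342, -1.0960, 1.3984) x1=(-0.5926, -0.0676, -0.8619) x2=(-0.5250, -1.1530, -1.0017) x3=(0.5761, -1.6805, 1.7996)
step 12: x0=(1.5673, -1.1046, 1.3947) x1=(-0.5738, -0.0594, -0.8818) x2=(-0.4964, -1.1415, -0.9896) x3=(0.5788, -1.6990, 1.8329)
step 13: x0=(1.5999, -1.1134, 1.3912) x1=(-0.5549, -0.0518, -0.9017) x2=(-0.4678, -1.1296, -0.9774) x3=(0.5820, -1.7172, 1.8659)
step 14: x0=(1.6322, -1.1225, 1.3879) x1=(-0.5360, -0.0446, -0.9216) x2=(-0.4392, -1.1173, -0.9652) x3=(0.5857, -1.7350, 1.8988)
step 15: x0=(1.6641, -1.1319, 1.3847) x1=(-0.5171, -0.0380, -0.9416) x2=(-0.4107, -1.1044, -0.9530) x3=(0.5899, -1.7526, 1.9314)
step 16: x0=(1.6956, -1.1414, 1.3817) x1=(-0.4981, -0.0319, -0.9616) x2=(-0.3822, -1.0911, -0.9408) x3=(0.5945, -1.7698, 1.9639)
step 17: x0=(1.7268, -1.1512, 1.3789) x1=(-0.4791, -0.0264, -0.9815) x2=(-0.3537, -1.0773, -0.9286) x3=(0.5996, -1.7869, 1.9961)
step 0 velocities: v0=(0.9500, -0.0500, -0.1200) v1=(0.4300, 0.3100, -0.4200) v2=(0.6500, 0.1500, 0.2500) v3=(-0.2000, -0.6100, 0.8000)
step 0: KE=2.1018, PE=-1.3092, E=0.7925
step 17 velocities: v0=(0.7059, -0.2239, -0.0630) v1=(0.4323, 0.1196, -0.4531) v2=(0.6471, 0.3197, 0.2766) v3=(0.1194, -0.3843, 0.7312)
step 17: KE=1.7045, PE=-0.9127, E=0.7918

0.7918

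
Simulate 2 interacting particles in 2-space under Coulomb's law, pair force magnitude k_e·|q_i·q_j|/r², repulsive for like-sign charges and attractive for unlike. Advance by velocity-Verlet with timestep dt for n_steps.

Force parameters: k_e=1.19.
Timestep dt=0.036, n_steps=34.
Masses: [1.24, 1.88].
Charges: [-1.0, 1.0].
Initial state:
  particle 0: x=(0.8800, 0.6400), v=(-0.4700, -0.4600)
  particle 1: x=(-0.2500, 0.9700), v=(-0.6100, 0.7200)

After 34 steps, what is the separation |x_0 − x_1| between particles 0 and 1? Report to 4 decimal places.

step 0: x0=(0.8800, 0.6400) x1=(-0.2500, 0.9700)
step 1: x0=(0.8626, 0.6236) x1=(-0.2717, 0.9958)
step 2: x0=(0.8445, 0.6074) x1=(-0.2928, 1.0215)
step 3: x0=(0.8255, 0.5915) x1=(-0.3134, 1.0470)
step 4: x0=(0.8057, 0.5760) x1=(-0.3335, 1.0722)
step 5: x0=(0.7853, 0.5607) x1=(-0.3531, 1.0973)
step 6: x0=(0.7641, 0.5458) x1=(-0.3723, 1.1221)
step 7: x0=(0.7422, 0.5313) x1=(-0.3909, 1.1467)
step 8: x0=(0.7197, 0.5170) x1=(-0.4092, 1.1711)
step 9: x0=(0.6965, 0.5032) x1=(-0.4270, 1.1952)
step 10: x0=(0.6727, 0.4897) x1=(-0.4445, 1.2191)
step 11: x0=(0.6484, 0.4767) x1=(-0.4615, 1.2427)
step 12: x0=(0.6234, 0.4640) x1=(-0.4782, 1.2661)
step 13: x0=(0.5980, 0.4517) x1=(-0.4945, 1.2892)
step 14: x0=(0.5720, 0.4398) x1=(-0.5105, 1.3120)
step 15: x0=(0.5455, 0.4283) x1=(-0.5262, 1.3346)
step 16: x0=(0.5185, 0.4172) x1=(-0.5415, 1.3569)
step 17: x0=(0.4911, 0.4065) x1=(-0.5565, 1.3790)
step 18: x0=(0.4632, 0.3962) x1=(-0.5713, 1.4007)
step 19: x0=(0.4349, 0.3864) x1=(-0.5857, 1.4222)
step 20: x0=(0.4062, 0.3770) x1=(-0.5999, 1.4434)
step 21: x0=(0.3771, 0.3680) x1=(-0.6138, 1.4644)
step 22: x0=(0.3476, 0.3594) x1=(-0.6275, 1.4850)
step 23: x0=(0.3177, 0.3512) x1=(-0.6409, 1.5054)
step 24: x0=(0.2875, 0.3435) x1=(-0.6541, 1.5255)
step 25: x0=(0.2569, 0.3362) x1=(-0.6670, 1.5453)
step 26: x0=(0.2260, 0.3293) x1=(-0.6798, 1.5649)
step 27: x0=(0.1948, 0.3228) x1=(-0.6923, 1.5841)
step 28: x0=(0.1633, 0.3168) x1=(-0.7047, 1.6031)
step 29: x0=(0.1316, 0.3112) x1=(-0.7168, 1.6218)
step 30: x0=(0.0995, 0.3060) x1=(-0.7288, 1.6402)
step 31: x0=(0.0672, 0.3013) x1=(-0.7406, 1.6583)
step 32: x0=(0.0346, 0.2970) x1=(-0.7522, 1.6762)
step 33: x0=(0.0017, 0.2931) x1=(-0.7637, 1.6937)
step 34: x0=(-0.0313, 0.2897) x1=(-0.7750, 1.7110)

1.6041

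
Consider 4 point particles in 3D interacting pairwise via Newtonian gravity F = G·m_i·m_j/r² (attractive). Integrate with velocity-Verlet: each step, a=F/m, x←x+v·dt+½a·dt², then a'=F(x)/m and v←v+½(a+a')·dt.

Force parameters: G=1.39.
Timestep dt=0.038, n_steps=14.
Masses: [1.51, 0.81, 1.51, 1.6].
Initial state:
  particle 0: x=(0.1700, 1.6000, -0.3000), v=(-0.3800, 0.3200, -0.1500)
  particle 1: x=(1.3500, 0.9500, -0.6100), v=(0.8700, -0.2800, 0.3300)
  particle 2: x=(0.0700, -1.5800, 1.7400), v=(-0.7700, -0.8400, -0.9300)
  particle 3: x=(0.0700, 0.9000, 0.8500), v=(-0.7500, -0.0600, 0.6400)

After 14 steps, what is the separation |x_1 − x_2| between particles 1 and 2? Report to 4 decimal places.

step 0: x0=(0.1700, 1.6000, -0.3000) x1=(1.3500, 0.9500, -0.6100) x2=(0.0700, -1.5800, 1.7400) x3=(0.0700, 0.9000, 0.8500)
step 1: x0=(0.1559, 1.6114, -0.3050) x1=(1.3821, 0.9396, -0.5969) x2=(0.0408, -1.6116, 1.7045) x3=(0.0417, 0.8980, 0.8735)
step 2: x0=(0.1422, 1.6214, -0.3086) x1=(1.4122, 0.9298, -0.5827) x2=(0.0116, -1.6424, 1.6686) x3=(0.0138, 0.8963, 0.8955)
step 3: x0=(0.1291, 1.6300, -0.3109) x1=(1.4406, 0.9205, -0.5676) x2=(-0.0176, -1.6726, 1.6325) x3=(-0.0137, 0.8951, 0.9161)
step 4: x0=(0.1165, 1.6374, -0.3118) x1=(1.4671, 0.9116, -0.5516) x2=(-0.0466, -1.7021, 1.5960) x3=(-0.0407, 0.8941, 0.9352)
step 5: x0=(0.1042, 1.6434, -0.3115) x1=(1.4920, 0.9031, -0.5348) x2=(-0.0757, -1.7309, 1.5593) x3=(-0.0674, 0.8936, 0.9530)
step 6: x0=(0.0924, 1.6483, -0.3099) x1=(1.5153, 0.8951, -0.5172) x2=(-0.1046, -1.7590, 1.5223) x3=(-0.0937, 0.8933, 0.9694)
step 7: x0=(0.0809, 1.6520, -0.3071) x1=(1.5369, 0.8874, -0.4989) x2=(-0.1335, -1.7864, 1.4851) x3=(-0.1195, 0.8932, 0.9846)
step 8: x0=(0.0697, 1.6545, -0.3030) x1=(1.5570, 0.8801, -0.4799) x2=(-0.1623, -1.8131, 1.4476) x3=(-0.1449, 0.8935, 0.9984)
step 9: x0=(0.0588, 1.6558, -0.2977) x1=(1.5756, 0.8731, -0.4603) x2=(-0.1911, -1.8391, 1.4099) x3=(-0.1699, 0.8940, 1.0111)
step 10: x0=(0.0482, 1.6561, -0.2913) x1=(1.5927, 0.8664, -0.4400) x2=(-0.2198, -1.8645, 1.3720) x3=(-0.1945, 0.8947, 1.0224)
step 11: x0=(0.0378, 1.6553, -0.2836) x1=(1.6083, 0.8601, -0.4192) x2=(-0.2484, -1.8892, 1.3339) x3=(-0.2186, 0.8957, 1.0325)
step 12: x0=(0.0277, 1.6533, -0.2747) x1=(1.6225, 0.8540, -0.3979) x2=(-0.2770, -1.9132, 1.2956) x3=(-0.2423, 0.8969, 1.0414)
step 13: x0=(0.0177, 1.6504, -0.2646) x1=(1.6353, 0.8482, -0.3760) x2=(-0.3054, -1.9365, 1.2571) x3=(-0.2655, 0.8984, 1.0491)
step 14: x0=(0.0080, 1.6463, -0.2534) x1=(1.6467, 0.8427, -0.3537) x2=(-0.3338, -1.9592, 1.2185) x3=(-0.2883, 0.9001, 1.0555)

3.7742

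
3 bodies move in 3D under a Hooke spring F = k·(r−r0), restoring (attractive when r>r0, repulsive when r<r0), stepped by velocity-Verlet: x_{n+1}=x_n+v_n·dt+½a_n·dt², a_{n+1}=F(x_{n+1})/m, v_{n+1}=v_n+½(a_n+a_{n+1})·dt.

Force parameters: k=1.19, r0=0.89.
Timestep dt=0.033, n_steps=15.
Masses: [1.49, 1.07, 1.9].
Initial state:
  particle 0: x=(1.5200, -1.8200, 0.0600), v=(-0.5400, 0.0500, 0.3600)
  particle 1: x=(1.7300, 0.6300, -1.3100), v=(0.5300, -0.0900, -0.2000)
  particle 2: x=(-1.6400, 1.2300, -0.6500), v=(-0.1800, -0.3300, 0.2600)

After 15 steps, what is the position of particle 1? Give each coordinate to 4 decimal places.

step 0: x0=(1.5200, -1.8200, 0.0600) x1=(1.7300, 0.6300, -1.3100) x2=(-1.6400, 1.2300, -0.6500)
step 1: x0=(1.5011, -1.8166, 0.0712) x1=(1.7459, 0.6263, -1.3157) x2=(-1.6442, 1.2181, -0.6414)
step 2: x0=(1.4802, -1.8096, 0.0811) x1=(1.7585, 0.6211, -1.3197) x2=(-1.6450, 1.2043, -0.6327)
step 3: x0=(1.4573, -1.7990, 0.0897) x1=(1.7678, 0.6144, -1.3219) x2=(-1.6424, 1.1885, -0.6241)
step 4: x0=(1.4325, -1.7850, 0.0969) x1=(1.7738, 0.6062, -1.3223) x2=(-1.6363, 1.1708, -0.6153)
step 5: x0=(1.4057, -1.7675, 0.1029) x1=(1.7764, 0.5966, -1.3209) x2=(-1.6268, 1.1513, -0.6066)
step 6: x0=(1.3771, -1.7466, 0.1074) x1=(1.7756, 0.5855, -1.3176) x2=(-1.6140, 1.1298, -0.5978)
step 7: x0=(1.3466, -1.7223, 0.1107) x1=(1.7714, 0.5730, -1.3126) x2=(-1.5978, 1.1066, -0.5890)
step 8: x0=(1.3144, -1.6948, 0.1126) x1=(1.7638, 0.5591, -1.3057) x2=(-1.5783, 1.0816, -0.5803)
step 9: x0=(1.2804, -1.6640, 0.1133) x1=(1.7529, 0.5439, -1.2970) x2=(-1.5556, 1.0548, -0.5715)
step 10: x0=(1.2449, -1.6302, 0.1126) x1=(1.7386, 0.5273, -1.2866) x2=(-1.5297, 1.0263, -0.5627)
step 11: x0=(1.2077, -1.5933, 0.1107) x1=(1.7210, 0.5094, -1.2743) x2=(-1.5007, 0.9962, -0.5539)
step 12: x0=(1.1691, -1.5535, 0.1076) x1=(1.7001, 0.4903, -1.2604) x2=(-1.4687, 0.9644, -0.5451)
step 13: x0=(1.1290, -1.5109, 0.1033) x1=(1.6760, 0.4701, -1.2447) x2=(-1.4338, 0.9312, -0.5364)
step 14: x0=(1.0875, -1.4656, 0.0978) x1=(1.6488, 0.4487, -1.2273) x2=(-1.3960, 0.8964, -0.5277)
step 15: x0=(1.0447, -1.4177, 0.0912) x1=(1.6185, 0.4262, -1.2084) x2=(-1.3554, 0.8603, -0.5190)

(1.6185, 0.4262, -1.2084)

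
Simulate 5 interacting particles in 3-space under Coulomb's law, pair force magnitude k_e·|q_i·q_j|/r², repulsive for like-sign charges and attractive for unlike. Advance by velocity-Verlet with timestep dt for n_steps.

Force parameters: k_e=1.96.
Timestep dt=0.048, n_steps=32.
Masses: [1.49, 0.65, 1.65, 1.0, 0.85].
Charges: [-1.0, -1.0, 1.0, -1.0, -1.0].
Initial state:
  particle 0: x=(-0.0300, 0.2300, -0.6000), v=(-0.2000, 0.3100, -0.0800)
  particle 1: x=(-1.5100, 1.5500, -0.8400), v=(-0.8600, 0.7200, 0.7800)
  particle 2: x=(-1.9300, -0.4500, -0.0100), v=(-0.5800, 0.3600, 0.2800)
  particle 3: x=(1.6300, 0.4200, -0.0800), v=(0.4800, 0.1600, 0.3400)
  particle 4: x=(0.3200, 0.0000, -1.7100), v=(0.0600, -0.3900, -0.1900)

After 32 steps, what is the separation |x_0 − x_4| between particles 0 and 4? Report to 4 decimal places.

step 0: x0=(-0.0300, 0.2300, -0.6000) x1=(-1.5100, 1.5500, -0.8400) x2=(-1.9300, -0.4500, -0.0100) x3=(1.6300, 0.4200, -0.0800) x4=(0.3200, 0.0000, -1.7100)
step 1: x0=(-0.0404, 0.2447, -0.6028) x1=(-1.5527, 1.5849, -0.8023) x2=(-1.9573, -0.4323, 0.0031) x3=(1.6541, 0.4278, -0.0630) x4=(0.3231, -0.0195, -1.7213)
step 2: x0=(-0.0524, 0.2590, -0.6038) x1=(-1.5982, 1.6204, -0.7640) x2=(-1.9834, -0.4138, 0.0157) x3=(1.6801, 0.4357, -0.0448) x4=(0.3267, -0.0406, -1.7367)
step 3: x0=(-0.0660, 0.2731, -0.6029) x1=(-1.6463, 1.6565, -0.7251) x2=(-2.0085, -0.3946, 0.0277) x3=(1.7079, 0.4437, -0.0254) x4=(0.3307, -0.0633, -1.7560)
step 4: x0=(-0.0810, 0.2869, -0.6003) x1=(-1.6969, 1.6930, -0.6856) x2=(-2.0326, -0.3745, 0.0392) x3=(1.7375, 0.4518, -0.0049) x4=(0.3351, -0.0876, -1.7791)
step 5: x0=(-0.0975, 0.3005, -0.5962) x1=(-1.7499, 1.7298, -0.6454) x2=(-2.0556, -0.3537, 0.0501) x3=(1.7688, 0.4601, 0.0167) x4=(0.3399, -0.1134, -1.8056)
step 6: x0=(-0.1153, 0.3140, -0.5906) x1=(-1.8052, 1.7668, -0.6047) x2=(-2.0775, -0.3321, 0.0604) x3=(1.8017, 0.4685, 0.0393) x4=(0.3450, -0.1408, -1.8352)
step 7: x0=(-0.1345, 0.3273, -0.5836) x1=(-1.8626, 1.8041, -0.5633) x2=(-2.0985, -0.3098, 0.0703) x3=(1.8361, 0.4771, 0.0629) x4=(0.3504, -0.1696, -1.8678)
step 8: x0=(-0.1550, 0.3405, -0.5755) x1=(-1.9221, 1.8414, -0.5214) x2=(-2.1186, -0.2867, 0.0796) x3=(1.8718, 0.4857, 0.0875) x4=(0.3561, -0.1998, -1.9032)
step 9: x0=(-0.1767, 0.3535, -0.5662) x1=(-1.9834, 1.8787, -0.4788) x2=(-2.1376, -0.2629, 0.0885) x3=(1.9089, 0.4944, 0.1128) x4=(0.3620, -0.2314, -1.9410)
step 10: x0=(-0.1995, 0.3665, -0.5559) x1=(-2.0466, 1.9159, -0.4356) x2=(-2.1557, -0.2383, 0.0968) x3=(1.9472, 0.5033, 0.1390) x4=(0.3680, -0.2641, -1.9810)
step 11: x0=(-0.2236, 0.3792, -0.5446) x1=(-2.1115, 1.9530, -0.3919) x2=(-2.1729, -0.2130, 0.1047) x3=(1.9867, 0.5122, 0.1660) x4=(0.3742, -0.2981, -2.0231)
step 12: x0=(-0.2487, 0.3919, -0.5325) x1=(-2.1779, 1.9899, -0.3476) x2=(-2.1892, -0.1870, 0.1122) x3=(2.0272, 0.5212, 0.1937) x4=(0.3806, -0.3332, -2.0671)
step 13: x0=(-0.2749, 0.4044, -0.5197) x1=(-2.2459, 2.0264, -0.3027) x2=(-2.2046, -0.1603, 0.1191) x3=(2.0688, 0.5303, 0.2220) x4=(0.3870, -0.3693, -2.1128)
step 14: x0=(-0.3021, 0.4167, -0.5060) x1=(-2.3152, 2.0627, -0.2574) x2=(-2.2192, -0.1329, 0.1257) x3=(2.1113, 0.5394, 0.2510) x4=(0.3935, -0.4063, -2.1600)
step 15: x0=(-0.3303, 0.4289, -0.4917) x1=(-2.3858, 2.0986, -0.2115) x2=(-2.2329, -0.1047, 0.1318) x3=(2.1547, 0.5487, 0.2805) x4=(0.4001, -0.4442, -2.2087)
step 16: x0=(-0.3596, 0.4409, -0.4768) x1=(-2.4576, 2.1340, -0.1652) x2=(-2.2457, -0.0758, 0.1375) x3=(2.1989, 0.5580, 0.3106) x4=(0.4067, -0.4830, -2.2587)
step 17: x0=(-0.3898, 0.4527, -0.4613) x1=(-2.5305, 2.1689, -0.1185) x2=(-2.2577, -0.0463, 0.1428) x3=(2.2439, 0.5674, 0.3412) x4=(0.4133, -0.5225, -2.3099)
step 18: x0=(-0.4210, 0.4644, -0.4452) x1=(-2.6044, 2.2034, -0.0713) x2=(-2.2689, -0.0160, 0.1476) x3=(2.2896, 0.5768, 0.3724) x4=(0.4199, -0.5627, -2.3621)
step 19: x0=(-0.4531, 0.4759, -0.4286) x1=(-2.6793, 2.2373, -0.0238) x2=(-2.2792, 0.0149, 0.1522) x3=(2.3361, 0.5863, 0.4039) x4=(0.4265, -0.6036, -2.4154)
step 20: x0=(-0.4863, 0.4872, -0.4115) x1=(-2.7550, 2.2706, 0.0241) x2=(-2.2887, 0.0465, 0.1563) x3=(2.3831, 0.5959, 0.4359) x4=(0.4331, -0.6451, -2.4696)
step 21: x0=(-0.5203, 0.4982, -0.3940) x1=(-2.8314, 2.3034, 0.0723) x2=(-2.2974, 0.0788, 0.1601) x3=(2.4308, 0.6055, 0.4683) x4=(0.4397, -0.6872, -2.5246)
step 22: x0=(-0.5554, 0.5091, -0.3759) x1=(-2.9085, 2.3356, 0.1208) x2=(-2.3053, 0.1117, 0.1635) x3=(2.4790, 0.6152, 0.5010) x4=(0.4463, -0.7298, -2.5804)
step 23: x0=(-0.5915, 0.5198, -0.3575) x1=(-2.9863, 2.3672, 0.1696) x2=(-2.3124, 0.1452, 0.1666) x3=(2.5278, 0.6249, 0.5341) x4=(0.4528, -0.7728, -2.6369)
step 24: x0=(-0.6285, 0.5302, -0.3386) x1=(-3.0646, 2.3982, 0.2186) x2=(-2.3186, 0.1794, 0.1693) x3=(2.5770, 0.6347, 0.5676) x4=(0.4593, -0.8163, -2.6941)
step 25: x0=(-0.6666, 0.5405, -0.3192) x1=(-3.1434, 2.4286, 0.2678) x2=(-2.3239, 0.2142, 0.1717) x3=(2.6267, 0.6445, 0.6013) x4=(0.4658, -0.8603, -2.7519)
step 26: x0=(-0.7058, 0.5505, -0.2995) x1=(-3.2226, 2.4585, 0.3172) x2=(-2.3284, 0.2496, 0.1738) x3=(2.6768, 0.6544, 0.6354) x4=(0.4723, -0.9046, -2.8103)
step 27: x0=(-0.7461, 0.5603, -0.2794) x1=(-3.3021, 2.4878, 0.3667) x2=(-2.3320, 0.2855, 0.1756) x3=(2.7274, 0.6643, 0.6697) x4=(0.4787, -0.9493, -2.8691)
step 28: x0=(-0.7874, 0.5699, -0.2588) x1=(-3.3820, 2.5165, 0.4164) x2=(-2.3346, 0.3220, 0.1770) x3=(2.7783, 0.6743, 0.7042) x4=(0.4851, -0.9943, -2.9285)
step 29: x0=(-0.8300, 0.5793, -0.2379) x1=(-3.4621, 2.5447, 0.4661) x2=(-2.3362, 0.3591, 0.1781) x3=(2.8296, 0.6843, 0.7390) x4=(0.4914, -1.0396, -2.9884)
step 30: x0=(-0.8739, 0.5884, -0.2165) x1=(-3.5425, 2.5724, 0.5160) x2=(-2.3369, 0.3966, 0.1789) x3=(2.8812, 0.6943, 0.7741) x4=(0.4977, -1.0852, -3.0486)
step 31: x0=(-0.9190, 0.5974, -0.1947) x1=(-3.6231, 2.5997, 0.5659) x2=(-2.3364, 0.4346, 0.1794) x3=(2.9332, 0.7044, 0.8093) x4=(0.5040, -1.1311, -3.1093)
step 32: x0=(-0.9656, 0.6061, -0.1725) x1=(-3.7038, 2.6265, 0.6159) x2=(-2.3347, 0.4731, 0.1795) x3=(2.9854, 0.7146, 0.8448) x4=(0.5103, -1.1772, -3.1703)

3.7875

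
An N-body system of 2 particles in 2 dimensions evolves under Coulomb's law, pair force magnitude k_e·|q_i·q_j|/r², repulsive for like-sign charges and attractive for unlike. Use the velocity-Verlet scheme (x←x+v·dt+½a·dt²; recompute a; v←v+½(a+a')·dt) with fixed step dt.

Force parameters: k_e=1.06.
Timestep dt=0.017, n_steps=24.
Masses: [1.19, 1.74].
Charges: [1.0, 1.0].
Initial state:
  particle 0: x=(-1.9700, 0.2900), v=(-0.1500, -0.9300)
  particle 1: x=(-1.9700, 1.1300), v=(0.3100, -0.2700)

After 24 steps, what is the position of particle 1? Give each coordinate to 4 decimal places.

(-1.8404, 1.0765)

step 0: x0=(-1.9700, 0.2900) x1=(-1.9700, 1.1300)
step 1: x0=(-1.9726, 0.2740) x1=(-1.9647, 1.1255)
step 2: x0=(-1.9751, 0.2577) x1=(-1.9595, 1.1213)
step 3: x0=(-1.9777, 0.2410) x1=(-1.9542, 1.1173)
step 4: x0=(-1.9802, 0.2239) x1=(-1.9489, 1.1136)
step 5: x0=(-1.9828, 0.2066) x1=(-1.9436, 1.1100)
step 6: x0=(-1.9854, 0.1889) x1=(-1.9383, 1.1067)
step 7: x0=(-1.9880, 0.1710) x1=(-1.9330, 1.1036)
step 8: x0=(-1.9906, 0.1527) x1=(-1.9277, 1.1007)
step 9: x0=(-1.9933, 0.1341) x1=(-1.9223, 1.0980)
step 10: x0=(-1.9960, 0.1153) x1=(-1.9170, 1.0954)
step 11: x0=(-1.9986, 0.0962) x1=(-1.9116, 1.0931)
step 12: x0=(-2.0013, 0.0769) x1=(-1.9062, 1.0909)
step 13: x0=(-2.0041, 0.0573) x1=(-1.9009, 1.0889)
step 14: x0=(-2.0068, 0.0375) x1=(-1.8954, 1.0871)
step 15: x0=(-2.0096, 0.0174) x1=(-1.8900, 1.0854)
step 16: x0=(-2.0124, -0.0029) x1=(-1.8846, 1.0839)
step 17: x0=(-2.0153, -0.0234) x1=(-1.8791, 1.0825)
step 18: x0=(-2.0181, -0.0441) x1=(-1.8736, 1.0812)
step 19: x0=(-2.0210, -0.0650) x1=(-1.8681, 1.0801)
step 20: x0=(-2.0239, -0.0861) x1=(-1.8626, 1.0792)
step 21: x0=(-2.0268, -0.1074) x1=(-1.8571, 1.0783)
step 22: x0=(-2.0298, -0.1288) x1=(-1.8515, 1.0776)
step 23: x0=(-2.0328, -0.1504) x1=(-1.8460, 1.0770)
step 24: x0=(-2.0358, -0.1722) x1=(-1.8404, 1.0765)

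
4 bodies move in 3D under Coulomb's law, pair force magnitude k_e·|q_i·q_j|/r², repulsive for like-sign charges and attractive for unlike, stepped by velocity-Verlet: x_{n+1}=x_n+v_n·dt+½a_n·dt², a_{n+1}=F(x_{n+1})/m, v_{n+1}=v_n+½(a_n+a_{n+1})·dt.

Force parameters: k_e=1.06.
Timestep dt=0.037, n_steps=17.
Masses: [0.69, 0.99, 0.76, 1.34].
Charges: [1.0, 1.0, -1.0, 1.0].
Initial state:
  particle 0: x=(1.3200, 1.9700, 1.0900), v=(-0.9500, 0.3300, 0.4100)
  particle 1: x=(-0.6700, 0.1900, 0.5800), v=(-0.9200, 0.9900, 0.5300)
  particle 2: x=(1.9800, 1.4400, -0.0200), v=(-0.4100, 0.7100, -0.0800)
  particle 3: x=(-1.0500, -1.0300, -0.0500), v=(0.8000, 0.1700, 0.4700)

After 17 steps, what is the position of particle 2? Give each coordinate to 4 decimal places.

(1.6168, 1.9021, 0.0413)

step 0: x0=(1.3200, 1.9700, 1.0900) x1=(-0.6700, 0.1900, 0.5800) x2=(1.9800, 1.4400, -0.0200) x3=(-1.0500, -1.0300, -0.0500)
step 1: x0=(1.2852, 1.9821, 1.1048) x1=(-0.7039, 0.2269, 0.5997) x2=(1.9645, 1.4664, -0.0225) x3=(-1.0205, -1.0239, -0.0327)
step 2: x0=(1.2513, 1.9942, 1.1188) x1=(-0.7377, 0.2644, 0.6197) x2=(1.9482, 1.4929, -0.0243) x3=(-0.9910, -1.0183, -0.0157)
step 3: x0=(1.2181, 2.0062, 1.1321) x1=(-0.7714, 0.3024, 0.6399) x2=(1.9311, 1.5196, -0.0252) x3=(-0.9617, -1.0132, 0.0010)
step 4: x0=(1.1858, 2.0181, 1.1447) x1=(-0.8050, 0.3409, 0.6603) x2=(1.9134, 1.5465, -0.0254) x3=(-0.9324, -1.0085, 0.0176)
step 5: x0=(1.1542, 2.0301, 1.1566) x1=(-0.8386, 0.3800, 0.6810) x2=(1.8949, 1.5735, -0.0248) x3=(-0.9031, -1.0043, 0.0339)
step 6: x0=(1.1234, 2.0420, 1.1678) x1=(-0.8721, 0.4195, 0.7018) x2=(1.8757, 1.6006, -0.0235) x3=(-0.8738, -1.0005, 0.0500)
step 7: x0=(1.0935, 2.0539, 1.1784) x1=(-0.9057, 0.4596, 0.7228) x2=(1.8557, 1.6277, -0.0213) x3=(-0.8445, -0.9971, 0.0658)
step 8: x0=(1.0643, 2.0659, 1.1882) x1=(-0.9394, 0.5000, 0.7440) x2=(1.8351, 1.6550, -0.0185) x3=(-0.8152, -0.9940, 0.0815)
step 9: x0=(1.0360, 2.0779, 1.1974) x1=(-0.9731, 0.5409, 0.7653) x2=(1.8137, 1.6823, -0.0148) x3=(-0.7858, -0.9914, 0.0970)
step 10: x0=(1.0085, 2.0900, 1.2059) x1=(-1.0069, 0.5822, 0.7867) x2=(1.7916, 1.7097, -0.0105) x3=(-0.7564, -0.9891, 0.1123)
step 11: x0=(0.9817, 2.1022, 1.2138) x1=(-1.0408, 0.6239, 0.8082) x2=(1.7688, 1.7371, -0.0054) x3=(-0.7268, -0.9872, 0.1275)
step 12: x0=(0.9559, 2.1144, 1.2209) x1=(-1.0749, 0.6659, 0.8299) x2=(1.7453, 1.7646, 0.0005) x3=(-0.6973, -0.9856, 0.1424)
step 13: x0=(0.9308, 2.1268, 1.2274) x1=(-1.1091, 0.7082, 0.8516) x2=(1.7210, 1.7921, 0.0071) x3=(-0.6676, -0.9842, 0.1573)
step 14: x0=(0.9066, 2.1393, 1.2333) x1=(-1.1434, 0.7508, 0.8735) x2=(1.6960, 1.8196, 0.0145) x3=(-0.6378, -0.9832, 0.1720)
step 15: x0=(0.8832, 2.1519, 1.2384) x1=(-1.1779, 0.7936, 0.8953) x2=(1.6703, 1.8471, 0.0227) x3=(-0.6080, -0.9824, 0.1866)
step 16: x0=(0.8607, 2.1646, 1.2429) x1=(-1.2126, 0.8368, 0.9173) x2=(1.6439, 1.8746, 0.0316) x3=(-0.5781, -0.9819, 0.2010)
step 17: x0=(0.8391, 2.1774, 1.2466) x1=(-1.2475, 0.8801, 0.9393) x2=(1.6168, 1.9021, 0.0413) x3=(-0.5480, -0.9816, 0.2153)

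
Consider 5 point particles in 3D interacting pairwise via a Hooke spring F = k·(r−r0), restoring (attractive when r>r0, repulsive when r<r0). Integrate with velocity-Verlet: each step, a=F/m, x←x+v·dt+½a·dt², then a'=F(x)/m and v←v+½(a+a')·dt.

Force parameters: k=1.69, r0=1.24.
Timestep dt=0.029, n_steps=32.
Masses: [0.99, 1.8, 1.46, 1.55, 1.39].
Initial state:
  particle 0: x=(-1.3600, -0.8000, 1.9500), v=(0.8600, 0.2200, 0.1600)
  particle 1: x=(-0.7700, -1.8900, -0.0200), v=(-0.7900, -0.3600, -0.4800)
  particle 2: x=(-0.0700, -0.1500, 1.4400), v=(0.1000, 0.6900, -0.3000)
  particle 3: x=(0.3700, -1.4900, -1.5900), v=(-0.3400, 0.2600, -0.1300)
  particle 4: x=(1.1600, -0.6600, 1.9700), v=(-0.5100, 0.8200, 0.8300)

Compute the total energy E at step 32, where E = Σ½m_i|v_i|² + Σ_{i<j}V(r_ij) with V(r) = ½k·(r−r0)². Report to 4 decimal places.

step 0: x0=(-1.3600, -0.8000, 1.9500) x1=(-0.7700, -1.8900, -0.0200) x2=(-0.0700, -0.1500, 1.4400) x3=(0.3700, -1.4900, -1.5900) x4=(1.1600, -0.6600, 1.9700)
step 1: x0=(-1.3329, -0.7942, 1.9522) x1=(-0.7923, -1.8996, -0.0330) x2=(-0.0672, -0.1309, 1.4301) x3=(0.3595, -1.4817, -1.5904) x4=(1.1436, -0.6369, 1.9922)
step 2: x0=(-1.3017, -0.7895, 1.9494) x1=(-0.8132, -1.9073, -0.0443) x2=(-0.0645, -0.1136, 1.4179) x3=(0.3478, -1.4718, -1.5841) x4=(1.1241, -0.6151, 2.0106)
step 3: x0=(-1.2664, -0.7860, 1.9417) x1=(-0.8328, -1.9132, -0.0537) x2=(-0.0620, -0.0983, 1.4032) x3=(0.3349, -1.4602, -1.5711) x4=(1.1015, -0.5948, 2.0252)
step 4: x0=(-1.2274, -0.7835, 1.9291) x1=(-0.8509, -1.9173, -0.0613) x2=(-0.0597, -0.0847, 1.3863) x3=(0.3208, -1.4472, -1.5515) x4=(1.0758, -0.5758, 2.0359)
step 5: x0=(-1.1849, -0.7822, 1.9118) x1=(-0.8677, -1.9194, -0.0670) x2=(-0.0576, -0.0731, 1.3670) x3=(0.3056, -1.4325, -1.5253) x4=(1.0472, -0.5584, 2.0428)
step 6: x0=(-1.1390, -0.7820, 1.8898) x1=(-0.8830, -1.9195, -0.0708) x2=(-0.0557, -0.0633, 1.3454) x3=(0.2894, -1.4163, -1.4928) x4=(1.0158, -0.5424, 2.0457)
step 7: x0=(-1.0901, -0.7829, 1.8632) x1=(-0.8968, -1.9178, -0.0728) x2=(-0.0540, -0.0553, 1.3216) x3=(0.2722, -1.3986, -1.4539) x4=(0.9817, -0.5280, 2.0448)
step 8: x0=(-1.0384, -0.7848, 1.8323) x1=(-0.9091, -1.9141, -0.0728) x2=(-0.0526, -0.0491, 1.2956) x3=(0.2540, -1.3794, -1.4089) x4=(0.9449, -0.5151, 2.0400)
step 9: x0=(-0.9842, -0.7878, 1.7973) x1=(-0.9199, -1.9084, -0.0710) x2=(-0.0514, -0.0447, 1.2674) x3=(0.2350, -1.3588, -1.3581) x4=(0.9057, -0.5037, 2.0316)
step 10: x0=(-0.9279, -0.7918, 1.7583) x1=(-0.9293, -1.9009, -0.0674) x2=(-0.0504, -0.0420, 1.2373) x3=(0.2151, -1.3368, -1.3016) x4=(0.8642, -0.4938, 2.0194)
step 11: x0=(-0.8696, -0.7968, 1.7155) x1=(-0.9372, -1.8914, -0.0619) x2=(-0.0498, -0.0409, 1.2051) x3=(0.1946, -1.3134, -1.2398) x4=(0.8206, -0.4854, 2.0036)
step 12: x0=(-0.8098, -0.8027, 1.6692) x1=(-0.9437, -1.8801, -0.0547) x2=(-0.0494, -0.0414, 1.1710) x3=(0.1734, -1.2888, -1.1729) x4=(0.7749, -0.4785, 1.9844)
step 13: x0=(-0.7486, -0.8097, 1.6197) x1=(-0.9488, -1.8670, -0.0458) x2=(-0.0492, -0.0433, 1.1351) x3=(0.1516, -1.2630, -1.1011) x4=(0.7275, -0.4730, 1.9619)
step 14: x0=(-0.6866, -0.8175, 1.5672) x1=(-0.9525, -1.8522, -0.0352) x2=(-0.0494, -0.0466, 1.0975) x3=(0.1293, -1.2361, -1.0250) x4=(0.6783, -0.4690, 1.9361)
step 15: x0=(-0.6238, -0.8263, 1.5120) x1=(-0.9548, -1.8357, -0.0231) x2=(-0.0498, -0.0512, 1.0582) x3=(0.1066, -1.2081, -0.9447) x4=(0.6278, -0.4663, 1.9074)
step 16: x0=(-0.5606, -0.8360, 1.4544) x1=(-0.9559, -1.8175, -0.0094) x2=(-0.0505, -0.0570, 1.0175) x3=(0.0836, -1.1792, -0.8607) x4=(0.5759, -0.4649, 1.8759)
step 17: x0=(-0.4972, -0.8465, 1.3947) x1=(-0.9557, -1.7978, 0.0057) x2=(-0.0515, -0.0638, 0.9753) x3=(0.0604, -1.1494, -0.7734) x4=(0.5229, -0.4647, 1.8418)
step 18: x0=(-0.4340, -0.8580, 1.3331) x1=(-0.9544, -1.7767, 0.0222) x2=(-0.0527, -0.0715, 0.9319) x3=(0.0369, -1.1188, -0.6831) x4=(0.4689, -0.4656, 1.8054)
step 19: x0=(-0.3709, -0.8704, 1.2699) x1=(-0.9520, -1.7542, 0.0399) x2=(-0.0543, -0.0800, 0.8873) x3=(0.0134, -1.0875, -0.5903) x4=(0.4142, -0.4677, 1.7668)
step 20: x0=(-0.3083, -0.8837, 1.2053) x1=(-0.9486, -1.7305, 0.0588) x2=(-0.0562, -0.0892, 0.8416) x3=(-0.0101, -1.0556, -0.4954) x4=(0.3588, -0.4707, 1.7264)
step 21: x0=(-0.2462, -0.8979, 1.1397) x1=(-0.9443, -1.7056, 0.0787) x2=(-0.0584, -0.0988, 0.7951) x3=(-0.0336, -1.0233, -0.3987) x4=(0.3028, -0.4745, 1.6844)
step 22: x0=(-0.1846, -0.9131, 1.0732) x1=(-0.9392, -1.6796, 0.0997) x2=(-0.0609, -0.1088, 0.7478) x3=(-0.0570, -0.9905, -0.3007) x4=(0.2464, -0.4791, 1.6411)
step 23: x0=(-0.1236, -0.9292, 1.0061) x1=(-0.9334, -1.6527, 0.1214) x2=(-0.0637, -0.1191, 0.6998) x3=(-0.0802, -0.9574, -0.2019) x4=(0.1895, -0.4843, 1.5968)
step 24: x0=(-0.0629, -0.9462, 0.9387) x1=(-0.9269, -1.6250, 0.1440) x2=(-0.0668, -0.1294, 0.6514) x3=(-0.1034, -0.9242, -0.1025) x4=(0.1324, -0.4901, 1.5518)
step 25: x0=(-0.0025, -0.9643, 0.8711) x1=(-0.9198, -1.5966, 0.1672) x2=(-0.0703, -0.1396, 0.6025) x3=(-0.1263, -0.8908, -0.0030) x4=(0.0749, -0.4962, 1.5063)
step 26: x0=(0.0579, -0.9833, 0.8036) x1=(-0.9124, -1.5676, 0.1909) x2=(-0.0740, -0.1496, 0.5533) x3=(-0.1492, -0.8575, 0.0963) x4=(0.0170, -0.5027, 1.4605)
step 27: x0=(0.1185, -1.0033, 0.7363) x1=(-0.9046, -1.5381, 0.2151) x2=(-0.0780, -0.1592, 0.5039) x3=(-0.1721, -0.8242, 0.1951) x4=(-0.0412, -0.5095, 1.4148)
step 28: x0=(0.1797, -1.0244, 0.6695) x1=(-0.8965, -1.5081, 0.2397) x2=(-0.0822, -0.1683, 0.4543) x3=(-0.1952, -0.7910, 0.2933) x4=(-0.0998, -0.5165, 1.3692)
step 29: x0=(0.2417, -1.0465, 0.6031) x1=(-0.8882, -1.4779, 0.2645) x2=(-0.0865, -0.1767, 0.4046) x3=(-0.2186, -0.7580, 0.3908) x4=(-0.1586, -0.5236, 1.3239)
step 30: x0=(0.3048, -1.0697, 0.5367) x1=(-0.8799, -1.4474, 0.2895) x2=(-0.0910, -0.1844, 0.3545) x3=(-0.2424, -0.7251, 0.4879) x4=(-0.2178, -0.5309, 1.2791)
step 31: x0=(0.3688, -1.0938, 0.4704) x1=(-0.8714, -1.4168, 0.3147) x2=(-0.0955, -0.1915, 0.3039) x3=(-0.2668, -0.6924, 0.5848) x4=(-0.2772, -0.5381, 1.2348)
step 32: x0=(0.4336, -1.1187, 0.4038) x1=(-0.8628, -1.3861, 0.3398) x2=(-0.0999, -0.1979, 0.2529) x3=(-0.2915, -0.6600, 0.6815) x4=(-0.3367, -0.5454, 1.1914)
step 0 velocities: v0=(0.8600, 0.2200, 0.1600) v1=(-0.7900, -0.3600, -0.4800) v2=(0.1000, 0.6900, -0.3000) v3=(-0.3400, 0.2600, -0.1300) v4=(-0.5100, 0.8200, 0.8300)
step 0: KE=2.9909, PE=22.2199, E=25.2108
step 32 velocities: v0=(2.2397, -0.8646, -2.2965) v1=(0.2951, 1.0590, 0.8671) v2=(-0.1531, -0.2136, -1.7702) v3=(-0.8563, 1.1159, 3.3347) v4=(-2.0562, -0.2504, -1.4841)
step 32: KE=24.2303, PE=0.9662, E=25.1965

25.1965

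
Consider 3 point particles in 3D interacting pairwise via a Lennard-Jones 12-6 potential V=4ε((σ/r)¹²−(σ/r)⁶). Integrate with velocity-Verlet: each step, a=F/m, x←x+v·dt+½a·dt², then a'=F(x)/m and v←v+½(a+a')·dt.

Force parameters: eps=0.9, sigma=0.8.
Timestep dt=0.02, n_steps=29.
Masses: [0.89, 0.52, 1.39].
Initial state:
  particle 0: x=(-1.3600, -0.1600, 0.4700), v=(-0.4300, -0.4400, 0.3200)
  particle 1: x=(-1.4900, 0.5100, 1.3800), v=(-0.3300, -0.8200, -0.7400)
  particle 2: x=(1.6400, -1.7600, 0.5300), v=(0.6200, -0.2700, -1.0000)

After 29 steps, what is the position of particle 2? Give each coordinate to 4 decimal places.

step 0: x0=(-1.3600, -0.1600, 0.4700) x1=(-1.4900, 0.5100, 1.3800) x2=(1.6400, -1.7600, 0.5300)
step 1: x0=(-1.3686, -0.1686, 0.4767) x1=(-1.4965, 0.4932, 1.3647) x2=(1.6524, -1.7654, 0.5100)
step 2: x0=(-1.3774, -0.1766, 0.4841) x1=(-1.5029, 0.4755, 1.3481) x2=(1.6648, -1.7708, 0.4900)
step 3: x0=(-1.3862, -0.1841, 0.4923) x1=(-1.5090, 0.4569, 1.3303) x2=(1.6772, -1.7762, 0.4700)
step 4: x0=(-1.3952, -0.1910, 0.5013) x1=(-1.5150, 0.4371, 1.3111) x2=(1.6896, -1.7816, 0.4500)
step 5: x0=(-1.4043, -0.1971, 0.5112) x1=(-1.5207, 0.4162, 1.2903) x2=(1.7020, -1.7870, 0.4300)
step 6: x0=(-1.4136, -0.2025, 0.5220) x1=(-1.5262, 0.3940, 1.2679) x2=(1.7144, -1.7924, 0.4100)
step 7: x0=(-1.4230, -0.2072, 0.5337) x1=(-1.5315, 0.3705, 1.2440) x2=(1.7268, -1.7978, 0.3900)
step 8: x0=(-1.4324, -0.2115, 0.5460) x1=(-1.5366, 0.3464, 1.2192) x2=(1.7392, -1.8032, 0.3700)
step 9: x0=(-1.4418, -0.2163, 0.5576) x1=(-1.5419, 0.3231, 1.1954) x2=(1.7516, -1.8086, 0.3500)
step 10: x0=(-1.4507, -0.2237, 0.5662) x1=(-1.5480, 0.3043, 1.1770) x2=(1.7640, -1.8140, 0.3300)
step 11: x0=(-1.4585, -0.2368, 0.5681) x1=(-1.5559, 0.2953, 1.1698) x2=(1.7764, -1.8194, 0.3100)
step 12: x0=(-1.4651, -0.2563, 0.5628) x1=(-1.5658, 0.2972, 1.1751) x2=(1.7888, -1.8248, 0.2900)
step 13: x0=(-1.4711, -0.2794, 0.5535) x1=(-1.5769, 0.3053, 1.1871) x2=(1.8012, -1.8302, 0.2700)
step 14: x0=(-1.4770, -0.3035, 0.5431) x1=(-1.5882, 0.3152, 1.2011) x2=(1.8136, -1.8356, 0.2500)
step 15: x0=(-1.4828, -0.3274, 0.5329) x1=(-1.5995, 0.3246, 1.2146) x2=(1.8260, -1.8410, 0.2300)
step 16: x0=(-1.4888, -0.3506, 0.5235) x1=(-1.6106, 0.3328, 1.2268) x2=(1.8384, -1.8464, 0.2100)
step 17: x0=(-1.4949, -0.3729, 0.5150) x1=(-1.6214, 0.3395, 1.2375) x2=(1.8508, -1.8518, 0.1900)
step 18: x0=(-1.5012, -0.3944, 0.5073) x1=(-1.6319, 0.3448, 1.2468) x2=(1.8632, -1.8572, 0.1700)
step 19: x0=(-1.5076, -0.4152, 0.5004) x1=(-1.6422, 0.3489, 1.2548) x2=(1.8755, -1.8626, 0.1500)
step 20: x0=(-1.5142, -0.4352, 0.4942) x1=(-1.6523, 0.3517, 1.2617) x2=(1.8879, -1.8680, 0.1300)
step 21: x0=(-1.5208, -0.4546, 0.4886) x1=(-1.6623, 0.3535, 1.2674) x2=(1.9003, -1.8734, 0.1100)
step 22: x0=(-1.5276, -0.4735, 0.4835) x1=(-1.6720, 0.3542, 1.2722) x2=(1.9127, -1.8788, 0.0900)
step 23: x0=(-1.5344, -0.4918, 0.4789) x1=(-1.6816, 0.3541, 1.2762) x2=(1.9251, -1.8842, 0.0700)
step 24: x0=(-1.5413, -0.5096, 0.4748) x1=(-1.6911, 0.3532, 1.2794) x2=(1.9375, -1.8896, 0.0500)
step 25: x0=(-1.5484, -0.5270, 0.4712) x1=(-1.7004, 0.3514, 1.2818) x2=(1.9499, -1.8950, 0.0300)
step 26: x0=(-1.5554, -0.5439, 0.4678) x1=(-1.7096, 0.3490, 1.2837) x2=(1.9623, -1.9003, 0.0100)
step 27: x0=(-1.5626, -0.5605, 0.4649) x1=(-1.7186, 0.3459, 1.2848) x2=(1.9747, -1.9057, -0.0100)
step 28: x0=(-1.5698, -0.5767, 0.4623) x1=(-1.7276, 0.3422, 1.2855) x2=(1.9871, -1.9111, -0.0300)
step 29: x0=(-1.5770, -0.5926, 0.4600) x1=(-1.7365, 0.3378, 1.2856) x2=(1.9995, -1.9165, -0.0500)

(1.9995, -1.9165, -0.0500)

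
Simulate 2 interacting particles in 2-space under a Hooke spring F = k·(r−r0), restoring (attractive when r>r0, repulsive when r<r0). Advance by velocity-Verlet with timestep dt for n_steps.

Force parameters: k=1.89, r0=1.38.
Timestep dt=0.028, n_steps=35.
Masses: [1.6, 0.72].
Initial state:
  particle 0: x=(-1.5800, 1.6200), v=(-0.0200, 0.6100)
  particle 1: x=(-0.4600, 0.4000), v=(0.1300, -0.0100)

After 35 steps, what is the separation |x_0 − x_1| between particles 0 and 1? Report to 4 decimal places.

step 0: x0=(-1.5800, 1.6200) x1=(-0.4600, 0.4000)
step 1: x0=(-1.5805, 1.6370) x1=(-0.4566, 0.3999)
step 2: x0=(-1.5808, 1.6538) x1=(-0.4535, 0.4003)
step 3: x0=(-1.5809, 1.6703) x1=(-0.4509, 0.4011)
step 4: x0=(-1.5808, 1.6867) x1=(-0.4487, 0.4025)
step 5: x0=(-1.5805, 1.7028) x1=(-0.4470, 0.4043)
step 6: x0=(-1.5800, 1.7187) x1=(-0.4457, 0.4067)
step 7: x0=(-1.5792, 1.7343) x1=(-0.4449, 0.4096)
step 8: x0=(-1.5783, 1.7497) x1=(-0.4446, 0.4131)
step 9: x0=(-1.5771, 1.7648) x1=(-0.4448, 0.4172)
step 10: x0=(-1.5758, 1.7797) x1=(-0.4455, 0.4219)
step 11: x0=(-1.5741, 1.7943) x1=(-0.4467, 0.4272)
step 12: x0=(-1.5723, 1.8086) x1=(-0.4484, 0.4331)
step 13: x0=(-1.5702, 1.8226) x1=(-0.4506, 0.4396)
step 14: x0=(-1.5679, 1.8363) x1=(-0.4534, 0.4468)
step 15: x0=(-1.5653, 1.8497) x1=(-0.4566, 0.4547)
step 16: x0=(-1.5626, 1.8629) x1=(-0.4604, 0.4631)
step 17: x0=(-1.5596, 1.8757) x1=(-0.4647, 0.4723)
step 18: x0=(-1.5563, 1.8883) x1=(-0.4695, 0.4820)
step 19: x0=(-1.5529, 1.9005) x1=(-0.4748, 0.4925)
step 20: x0=(-1.5492, 1.9125) x1=(-0.4806, 0.5035)
step 21: x0=(-1.5453, 1.9242) x1=(-0.4869, 0.5152)
step 22: x0=(-1.5412, 1.9356) x1=(-0.4936, 0.5276)
step 23: x0=(-1.5368, 1.9467) x1=(-0.5008, 0.5405)
step 24: x0=(-1.5323, 1.9576) x1=(-0.5085, 0.5541)
step 25: x0=(-1.5276, 1.9681) x1=(-0.5166, 0.5682)
step 26: x0=(-1.5227, 1.9785) x1=(-0.5251, 0.5830)
step 27: x0=(-1.5176, 1.9885) x1=(-0.5340, 0.5982)
step 28: x0=(-1.5123, 1.9984) x1=(-0.5433, 0.6141)
step 29: x0=(-1.5069, 2.0080) x1=(-0.5529, 0.6304)
step 30: x0=(-1.5013, 2.0173) x1=(-0.5629, 0.6473)
step 31: x0=(-1.4956, 2.0265) x1=(-0.5733, 0.6646)
step 32: x0=(-1.4898, 2.0354) x1=(-0.5839, 0.6824)
step 33: x0=(-1.4838, 2.0442) x1=(-0.5948, 0.7006)
step 34: x0=(-1.4777, 2.0528) x1=(-0.6060, 0.7192)
step 35: x0=(-1.4714, 2.0612) x1=(-0.6174, 0.7382)

1.5747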